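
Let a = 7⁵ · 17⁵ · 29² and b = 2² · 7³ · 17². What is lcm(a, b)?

max exponent per prime: 2² · 7⁵ · 17⁵ · 29² = 80276937119036

80276937119036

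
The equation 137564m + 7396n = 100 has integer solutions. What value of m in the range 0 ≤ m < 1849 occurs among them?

862

gcd(137564, 7396) = 4 (Euclid: 137564 = 18·7396 + 4436; 7396 = 1·4436 + 2960; 4436 = 1·2960 + 1476; 2960 = 2·1476 + 8; 1476 = 184·8 + 4; 8 = 2·4 + 0), and 4 | 100.
Extended Euclid: 137564·(922) + 7396·(-17149) = 4. Scale by 25: m₀ = 23050.
General solution m = m₀ + 1849t; reducing mod 1849 gives m = 862 (and n = -16033).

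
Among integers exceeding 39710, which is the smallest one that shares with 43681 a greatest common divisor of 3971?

gcd(a, 43681) = 3971 forces 3971 | a; write a = 3971s. Then gcd(3971s, 3971·11) = 3971·gcd(s, 11), so need gcd(s, 11) = 1.
3971s > 39710 gives s ≥ 11. The least s ≥ 11 coprime to 11 is 12, so a = 3971·12 = 47652.

47652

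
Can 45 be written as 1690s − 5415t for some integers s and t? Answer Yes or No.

Yes

gcd(1690, 5415): 5415 = 3·1690 + 345; 1690 = 4·345 + 310; 345 = 1·310 + 35; 310 = 8·35 + 30; 35 = 1·30 + 5; 30 = 6·5 + 0 → 5
5 divides 45, so a solution exists.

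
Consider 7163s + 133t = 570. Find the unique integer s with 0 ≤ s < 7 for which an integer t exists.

Reduce mod 133: 7163s ≡ 570 (mod 133). With g = gcd(7163, 133) = 19 dividing 570, divide through: 377s ≡ 30 (mod 7).
Since gcd(377, 7) = 1, s ≡ 30·(377)⁻¹ ≡ 5 (mod 7). Smallest non-negative: 5.

5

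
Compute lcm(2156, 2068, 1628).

2156 = 2² · 7² · 11; 2068 = 2² · 11 · 47; 1628 = 2² · 11 · 37
lcm takes max exponent of each prime: 2² · 7² · 11 · 37 · 47 = 3749284

3749284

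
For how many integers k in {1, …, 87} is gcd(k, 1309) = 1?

64

Prime factors of 1309: 7, 11, 17. Count integers ≤ 87 divisible by none of them.
By inclusion–exclusion: 87 − ⌊87/7⌋ − ⌊87/11⌋ − ⌊87/17⌋ + ⌊87/77⌋ + ⌊87/119⌋ + ⌊87/187⌋ − ⌊87/1309⌋ = 64.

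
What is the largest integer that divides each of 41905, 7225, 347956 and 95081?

gcd(41905, 7225): 41905 = 5·7225 + 5780; 7225 = 1·5780 + 1445; 5780 = 4·1445 + 0 → 1445
gcd(1445, 347956): 347956 = 240·1445 + 1156; 1445 = 1·1156 + 289; 1156 = 4·289 + 0 → 289
gcd(289, 95081): 95081 = 329·289 + 0 → 289

289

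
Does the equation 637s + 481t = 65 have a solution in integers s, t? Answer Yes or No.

gcd(637, 481): 637 = 1·481 + 156; 481 = 3·156 + 13; 156 = 12·13 + 0 → 13
13 divides 65, so a solution exists.

Yes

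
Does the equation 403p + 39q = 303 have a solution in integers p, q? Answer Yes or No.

gcd(403, 39): 403 = 10·39 + 13; 39 = 3·13 + 0 → 13
13 does not divide 303, so a solution does not exist.

No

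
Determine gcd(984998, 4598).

984998 = 2 · 7² · 19 · 23²
4598 = 2 · 11² · 19
Common: 2 · 19 = 38

38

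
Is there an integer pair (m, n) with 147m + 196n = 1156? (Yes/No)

No

gcd(147, 196): 196 = 1·147 + 49; 147 = 3·49 + 0 → 49
49 does not divide 1156, so a solution does not exist.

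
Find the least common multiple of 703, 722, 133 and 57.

lcm(703, 722) = 703·722/gcd = 507566/19 = 26714
lcm(26714, 133) = 26714·133/gcd = 3552962/19 = 186998
lcm(186998, 57) = 186998·57/gcd = 10658886/19 = 560994

560994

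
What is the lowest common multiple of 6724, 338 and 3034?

6724 = 2² · 41²; 338 = 2 · 13²; 3034 = 2 · 37 · 41
lcm takes max exponent of each prime: 2² · 13² · 37 · 41² = 42045172

42045172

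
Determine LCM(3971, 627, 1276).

1381908

lcm(3971, 627) = 3971·627/gcd = 2489817/209 = 11913
lcm(11913, 1276) = 11913·1276/gcd = 15200988/11 = 1381908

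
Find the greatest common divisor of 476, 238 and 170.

34

476 = 2² · 7 · 17; 238 = 2 · 7 · 17; 170 = 2 · 5 · 17
gcd takes min exponent of each prime: 2 · 17 = 34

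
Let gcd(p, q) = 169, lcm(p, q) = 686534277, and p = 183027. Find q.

p·q = gcd·lcm = 169·686534277 = 116024292813, so q = 116024292813/183027 = 633919.

633919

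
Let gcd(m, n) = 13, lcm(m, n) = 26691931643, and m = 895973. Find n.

Using mn = gcd(m,n)·lcm(m,n) = 13·26691931643 = 346995111359, we get n = 346995111359/895973 = 387283.

387283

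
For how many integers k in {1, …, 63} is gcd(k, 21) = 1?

36

Prime factors of 21: 3, 7. Count integers ≤ 63 divisible by none of them.
By inclusion–exclusion: 63 − ⌊63/3⌋ − ⌊63/7⌋ + ⌊63/21⌋ = 36.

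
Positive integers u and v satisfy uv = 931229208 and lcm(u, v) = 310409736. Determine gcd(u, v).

3

From gcd × lcm = uv: gcd = 931229208 / 310409736 = 3.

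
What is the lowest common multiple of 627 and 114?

627 = 3 · 11 · 19; 114 = 2 · 3 · 19
max exponents: 2 · 3 · 11 · 19 = 1254

1254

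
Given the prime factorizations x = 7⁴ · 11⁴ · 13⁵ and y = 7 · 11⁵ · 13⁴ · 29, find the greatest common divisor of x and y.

2927131207

min exponent per shared prime: 7 · 11⁴ · 13⁴ = 2927131207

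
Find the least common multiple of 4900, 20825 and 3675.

249900

4900 = 2² · 5² · 7²; 20825 = 5² · 7² · 17; 3675 = 3 · 5² · 7²
lcm takes max exponent of each prime: 2² · 3 · 5² · 7² · 17 = 249900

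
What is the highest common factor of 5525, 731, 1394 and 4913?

gcd(5525, 731): 5525 = 7·731 + 408; 731 = 1·408 + 323; 408 = 1·323 + 85; 323 = 3·85 + 68; 85 = 1·68 + 17; 68 = 4·17 + 0 → 17
gcd(17, 1394): 1394 = 82·17 + 0 → 17
gcd(17, 4913): 4913 = 289·17 + 0 → 17

17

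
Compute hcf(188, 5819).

1

188 = 2² · 47
5819 = 11 · 23²
Common: 1 = 1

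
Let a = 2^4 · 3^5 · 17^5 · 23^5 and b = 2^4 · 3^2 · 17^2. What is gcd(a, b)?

min exponent per shared prime: 2^4 · 3^2 · 17^2 = 41616

41616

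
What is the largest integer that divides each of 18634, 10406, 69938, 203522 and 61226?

gcd(18634, 10406): 18634 = 1·10406 + 8228; 10406 = 1·8228 + 2178; 8228 = 3·2178 + 1694; 2178 = 1·1694 + 484; 1694 = 3·484 + 242; 484 = 2·242 + 0 → 242
gcd(242, 69938): 69938 = 289·242 + 0 → 242
gcd(242, 203522): 203522 = 841·242 + 0 → 242
gcd(242, 61226): 61226 = 253·242 + 0 → 242

242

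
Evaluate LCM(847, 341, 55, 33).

393855

lcm(847, 341) = 847·341/gcd = 288827/11 = 26257
lcm(26257, 55) = 26257·55/gcd = 1444135/11 = 131285
lcm(131285, 33) = 131285·33/gcd = 4332405/11 = 393855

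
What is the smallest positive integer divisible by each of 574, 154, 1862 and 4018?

839762

lcm(574, 154) = 574·154/gcd = 88396/14 = 6314
lcm(6314, 1862) = 6314·1862/gcd = 11756668/14 = 839762
lcm(839762, 4018) = 839762·4018/gcd = 3374163716/4018 = 839762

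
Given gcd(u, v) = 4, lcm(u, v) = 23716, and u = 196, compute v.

u·v = gcd·lcm = 4·23716 = 94864, so v = 94864/196 = 484.

484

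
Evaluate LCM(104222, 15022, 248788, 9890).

lcm(104222, 15022) = 104222·15022/gcd = 1565622884/2 = 782811442
lcm(782811442, 248788) = 782811442·248788/gcd = 194754093032296/124394 = 1565622884
lcm(1565622884, 9890) = 1565622884·9890/gcd = 15484010322760/2 = 7742005161380

7742005161380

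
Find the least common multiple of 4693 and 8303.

gcd first: 8303 = 1·4693 + 3610; 4693 = 1·3610 + 1083; 3610 = 3·1083 + 361; 1083 = 3·361 + 0 → gcd = 361
lcm = 4693·8303/gcd = 38965979/361 = 107939

107939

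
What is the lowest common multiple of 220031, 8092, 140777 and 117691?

407103996572

220031 = 7 · 17 · 43²; 8092 = 2² · 7 · 17²; 140777 = 7² · 13² · 17; 117691 = 7 · 17 · 23 · 43
lcm takes max exponent of each prime: 2² · 7² · 13² · 17² · 23 · 43² = 407103996572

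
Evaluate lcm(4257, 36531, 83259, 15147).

22458199401

4257 = 3² · 11 · 43; 36531 = 3⁴ · 11 · 41; 83259 = 3² · 11 · 29²; 15147 = 3⁴ · 11 · 17
lcm takes max exponent of each prime: 3⁴ · 11 · 17 · 29² · 41 · 43 = 22458199401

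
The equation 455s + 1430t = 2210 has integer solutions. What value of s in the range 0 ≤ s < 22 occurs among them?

Reduce mod 1430: 455s ≡ 2210 (mod 1430). With g = gcd(455, 1430) = 65 dividing 2210, divide through: 7s ≡ 34 (mod 22).
Since gcd(7, 22) = 1, s ≡ 34·(7)⁻¹ ≡ 8 (mod 22). Smallest non-negative: 8.

8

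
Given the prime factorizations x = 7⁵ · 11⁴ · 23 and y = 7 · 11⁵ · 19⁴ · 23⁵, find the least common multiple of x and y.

max exponent per prime: 7⁵ · 11⁵ · 19⁴ · 23⁵ = 2270425258979235760171

2270425258979235760171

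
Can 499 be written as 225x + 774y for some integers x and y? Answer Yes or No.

By Bézout, 225x + 774y = 499 has integer solutions iff gcd(225, 774) | 499.
Euclid: 774 = 3·225 + 99; 225 = 2·99 + 27; 99 = 3·27 + 18; 27 = 1·18 + 9; 18 = 2·9 + 0. gcd = 9; 499 mod 9 = 4. No.

No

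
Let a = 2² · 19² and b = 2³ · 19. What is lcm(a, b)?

max exponent per prime: 2³ · 19² = 2888

2888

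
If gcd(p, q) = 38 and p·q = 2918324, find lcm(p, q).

76798

Since gcd(p,q)·lcm(p,q) = pq, lcm = 2918324/38 = 76798.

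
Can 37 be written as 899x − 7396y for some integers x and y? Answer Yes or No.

gcd(899, 7396): 7396 = 8·899 + 204; 899 = 4·204 + 83; 204 = 2·83 + 38; 83 = 2·38 + 7; 38 = 5·7 + 3; 7 = 2·3 + 1; 3 = 3·1 + 0 → 1
1 divides 37, so a solution exists.

Yes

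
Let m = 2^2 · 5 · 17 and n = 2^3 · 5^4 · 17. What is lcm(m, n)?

max exponent per prime: 2^3 · 5^4 · 17 = 85000

85000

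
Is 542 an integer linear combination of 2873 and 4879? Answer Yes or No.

gcd(2873, 4879): 4879 = 1·2873 + 2006; 2873 = 1·2006 + 867; 2006 = 2·867 + 272; 867 = 3·272 + 51; 272 = 5·51 + 17; 51 = 3·17 + 0 → 17
17 does not divide 542, so a solution does not exist.

No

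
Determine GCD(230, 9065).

Euclid: 9065 = 39·230 + 95; 230 = 2·95 + 40; 95 = 2·40 + 15; 40 = 2·15 + 10; 15 = 1·10 + 5; 10 = 2·5 + 0. Last nonzero remainder: 5.

5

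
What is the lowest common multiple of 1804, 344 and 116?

4499176

1804 = 2² · 11 · 41; 344 = 2³ · 43; 116 = 2² · 29
lcm takes max exponent of each prime: 2³ · 11 · 29 · 41 · 43 = 4499176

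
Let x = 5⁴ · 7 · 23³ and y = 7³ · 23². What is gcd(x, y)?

3703

min exponent per shared prime: 7 · 23² = 3703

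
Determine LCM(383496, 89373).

gcd first: 383496 = 4·89373 + 26004; 89373 = 3·26004 + 11361; 26004 = 2·11361 + 3282; 11361 = 3·3282 + 1515; 3282 = 2·1515 + 252; 1515 = 6·252 + 3; 252 = 84·3 + 0 → gcd = 3
lcm = 383496·89373/gcd = 34274188008/3 = 11424729336

11424729336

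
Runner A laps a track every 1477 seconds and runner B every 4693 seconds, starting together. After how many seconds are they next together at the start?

1477 = 7 · 211; 4693 = 13 · 19²
max exponents: 7 · 13 · 19² · 211 = 6931561

6931561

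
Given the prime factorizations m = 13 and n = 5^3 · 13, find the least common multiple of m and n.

max exponent per prime: 5^3 · 13 = 1625

1625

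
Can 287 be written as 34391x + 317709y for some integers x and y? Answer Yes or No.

By Bézout, 34391x + 317709y = 287 has integer solutions iff gcd(34391, 317709) | 287.
Euclid: 317709 = 9·34391 + 8190; 34391 = 4·8190 + 1631; 8190 = 5·1631 + 35; 1631 = 46·35 + 21; 35 = 1·21 + 14; 21 = 1·14 + 7; 14 = 2·7 + 0. gcd = 7; 287 mod 7 = 0. Yes.

Yes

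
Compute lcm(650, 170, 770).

650 = 2 · 5² · 13; 170 = 2 · 5 · 17; 770 = 2 · 5 · 7 · 11
lcm takes max exponent of each prime: 2 · 5² · 7 · 11 · 13 · 17 = 850850

850850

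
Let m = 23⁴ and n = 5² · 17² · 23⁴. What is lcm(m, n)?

2021851225

max exponent per prime: 5² · 17² · 23⁴ = 2021851225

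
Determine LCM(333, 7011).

259407

333 = 3² · 37; 7011 = 3² · 19 · 41
max exponents: 3² · 19 · 37 · 41 = 259407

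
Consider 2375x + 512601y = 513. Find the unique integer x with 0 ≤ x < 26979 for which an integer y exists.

Reduce mod 512601: 2375x ≡ 513 (mod 512601). With g = gcd(2375, 512601) = 19 dividing 513, divide through: 125x ≡ 27 (mod 26979).
Since gcd(125, 26979) = 1, x ≡ 27·(125)⁻¹ ≡ 7986 (mod 26979). Smallest non-negative: 7986.

7986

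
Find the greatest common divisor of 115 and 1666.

Euclid: 1666 = 14·115 + 56; 115 = 2·56 + 3; 56 = 18·3 + 2; 3 = 1·2 + 1; 2 = 2·1 + 0. Last nonzero remainder: 1.

1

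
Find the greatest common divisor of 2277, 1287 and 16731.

gcd(2277, 1287): 2277 = 1·1287 + 990; 1287 = 1·990 + 297; 990 = 3·297 + 99; 297 = 3·99 + 0 → 99
gcd(99, 16731): 16731 = 169·99 + 0 → 99

99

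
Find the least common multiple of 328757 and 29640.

39450840

gcd first: 328757 = 11·29640 + 2717; 29640 = 10·2717 + 2470; 2717 = 1·2470 + 247; 2470 = 10·247 + 0 → gcd = 247
lcm = 328757·29640/gcd = 9744357480/247 = 39450840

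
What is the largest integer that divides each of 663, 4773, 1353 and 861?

gcd(663, 4773): 4773 = 7·663 + 132; 663 = 5·132 + 3; 132 = 44·3 + 0 → 3
gcd(3, 1353): 1353 = 451·3 + 0 → 3
gcd(3, 861): 861 = 287·3 + 0 → 3

3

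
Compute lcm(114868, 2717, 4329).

7994468196

lcm(114868, 2717) = 114868·2717/gcd = 312096356/13 = 24007412
lcm(24007412, 4329) = 24007412·4329/gcd = 103928086548/13 = 7994468196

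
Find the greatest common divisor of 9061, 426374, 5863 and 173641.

13

gcd(9061, 426374): 426374 = 47·9061 + 507; 9061 = 17·507 + 442; 507 = 1·442 + 65; 442 = 6·65 + 52; 65 = 1·52 + 13; 52 = 4·13 + 0 → 13
gcd(13, 5863): 5863 = 451·13 + 0 → 13
gcd(13, 173641): 173641 = 13357·13 + 0 → 13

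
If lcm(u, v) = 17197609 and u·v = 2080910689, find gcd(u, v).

121

gcd·lcm = product, so gcd = 2080910689/17197609 = 121.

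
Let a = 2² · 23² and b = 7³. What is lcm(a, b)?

max exponent per prime: 2² · 7³ · 23² = 725788

725788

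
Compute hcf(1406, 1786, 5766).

gcd(1406, 1786): 1786 = 1·1406 + 380; 1406 = 3·380 + 266; 380 = 1·266 + 114; 266 = 2·114 + 38; 114 = 3·38 + 0 → 38
gcd(38, 5766): 5766 = 151·38 + 28; 38 = 1·28 + 10; 28 = 2·10 + 8; 10 = 1·8 + 2; 8 = 4·2 + 0 → 2

2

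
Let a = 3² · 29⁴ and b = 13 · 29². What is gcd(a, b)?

841

min exponent per shared prime: 29² = 841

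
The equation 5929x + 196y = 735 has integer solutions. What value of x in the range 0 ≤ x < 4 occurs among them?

Reduce mod 196: 5929x ≡ 735 (mod 196). With g = gcd(5929, 196) = 49 dividing 735, divide through: 121x ≡ 15 (mod 4).
Since gcd(121, 4) = 1, x ≡ 15·(121)⁻¹ ≡ 3 (mod 4). Smallest non-negative: 3.

3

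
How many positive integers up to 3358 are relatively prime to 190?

Prime factors of 190: 2, 5, 19. Count integers ≤ 3358 divisible by none of them.
By inclusion–exclusion: 3358 − ⌊3358/2⌋ − ⌊3358/5⌋ − ⌊3358/19⌋ + ⌊3358/10⌋ + ⌊3358/38⌋ + ⌊3358/95⌋ − ⌊3358/190⌋ = 1273.

1273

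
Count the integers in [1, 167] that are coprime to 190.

64

Prime factors of 190: 2, 5, 19. Count integers ≤ 167 divisible by none of them.
By inclusion–exclusion: 167 − ⌊167/2⌋ − ⌊167/5⌋ − ⌊167/19⌋ + ⌊167/10⌋ + ⌊167/38⌋ + ⌊167/95⌋ − ⌊167/190⌋ = 64.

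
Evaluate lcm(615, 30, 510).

615 = 3 · 5 · 41; 30 = 2 · 3 · 5; 510 = 2 · 3 · 5 · 17
lcm takes max exponent of each prime: 2 · 3 · 5 · 17 · 41 = 20910

20910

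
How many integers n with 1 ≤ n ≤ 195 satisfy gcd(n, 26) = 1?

26 = 2·13. Inclusion–exclusion on these primes:
195 − ⌊195/2⌋ − ⌊195/13⌋ + ⌊195/26⌋ = 90

90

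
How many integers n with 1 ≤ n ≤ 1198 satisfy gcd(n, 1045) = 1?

825

1045 = 5·11·19. Inclusion–exclusion on these primes:
1198 − ⌊1198/5⌋ − ⌊1198/11⌋ − ⌊1198/19⌋ + ⌊1198/55⌋ + ⌊1198/95⌋ + ⌊1198/209⌋ − ⌊1198/1045⌋ = 825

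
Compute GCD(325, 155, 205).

gcd(325, 155): 325 = 2·155 + 15; 155 = 10·15 + 5; 15 = 3·5 + 0 → 5
gcd(5, 205): 205 = 41·5 + 0 → 5

5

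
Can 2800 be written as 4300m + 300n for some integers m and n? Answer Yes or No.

By Bézout, 4300m + 300n = 2800 has integer solutions iff gcd(4300, 300) | 2800.
Euclid: 4300 = 14·300 + 100; 300 = 3·100 + 0. gcd = 100; 2800 mod 100 = 0. Yes.

Yes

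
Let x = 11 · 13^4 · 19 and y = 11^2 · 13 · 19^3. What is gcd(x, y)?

min exponent per shared prime: 11 · 13 · 19 = 2717

2717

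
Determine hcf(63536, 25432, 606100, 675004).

63536 = 2⁴ · 11 · 19²; 25432 = 2³ · 11 · 17²; 606100 = 2² · 5² · 11 · 19 · 29; 675004 = 2² · 11 · 23² · 29
gcd takes min exponent of each prime: 2² · 11 = 44

44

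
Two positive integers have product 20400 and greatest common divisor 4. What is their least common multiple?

5100

Since gcd(m,n)·lcm(m,n) = mn, lcm = 20400/4 = 5100.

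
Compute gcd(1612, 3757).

1612 = 2² · 13 · 31
3757 = 13 · 17²
Common: 13 = 13

13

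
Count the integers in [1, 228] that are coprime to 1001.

Prime factors of 1001: 7, 11, 13. Count integers ≤ 228 divisible by none of them.
By inclusion–exclusion: 228 − ⌊228/7⌋ − ⌊228/11⌋ − ⌊228/13⌋ + ⌊228/77⌋ + ⌊228/91⌋ + ⌊228/143⌋ − ⌊228/1001⌋ = 164.

164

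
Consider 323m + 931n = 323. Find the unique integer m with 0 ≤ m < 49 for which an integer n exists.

1

gcd(323, 931) = 19 (Euclid: 931 = 2·323 + 285; 323 = 1·285 + 38; 285 = 7·38 + 19; 38 = 2·19 + 0), and 19 | 323.
Extended Euclid: 323·(-23) + 931·(8) = 19. Scale by 17: m₀ = -391.
General solution m = m₀ + 49t; reducing mod 49 gives m = 1 (and n = 0).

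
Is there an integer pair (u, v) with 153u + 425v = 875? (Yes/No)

By Bézout, 153u + 425v = 875 has integer solutions iff gcd(153, 425) | 875.
Euclid: 425 = 2·153 + 119; 153 = 1·119 + 34; 119 = 3·34 + 17; 34 = 2·17 + 0. gcd = 17; 875 mod 17 = 8. No.

No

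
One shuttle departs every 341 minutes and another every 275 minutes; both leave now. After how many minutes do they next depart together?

gcd first: 341 = 1·275 + 66; 275 = 4·66 + 11; 66 = 6·11 + 0 → gcd = 11
lcm = 341·275/gcd = 93775/11 = 8525

8525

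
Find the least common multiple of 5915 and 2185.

2584855

5915 = 5 · 7 · 13²; 2185 = 5 · 19 · 23
max exponents: 5 · 7 · 13² · 19 · 23 = 2584855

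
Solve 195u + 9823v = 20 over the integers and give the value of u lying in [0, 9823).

Euclid: 9823 = 50·195 + 73; 195 = 2·73 + 49; 73 = 1·49 + 24; 49 = 2·24 + 1; 24 = 24·1 + 0 → gcd = 1; 20 = 1·20.
Back-substitution yields 195·(403) + 9823·(-8) = 1, so one solution is u = 403·20 = 8060, v = -8·20 = -160.
Solutions in u differ by 9823/1 = 9823; the one in [0, 9823) is 8060 mod 9823 = 8060.

8060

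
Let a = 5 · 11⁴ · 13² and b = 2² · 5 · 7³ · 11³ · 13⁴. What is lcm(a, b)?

2868588582860

max exponent per prime: 2² · 5 · 7³ · 11⁴ · 13⁴ = 2868588582860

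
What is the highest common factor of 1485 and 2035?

Euclid: 2035 = 1·1485 + 550; 1485 = 2·550 + 385; 550 = 1·385 + 165; 385 = 2·165 + 55; 165 = 3·55 + 0. Last nonzero remainder: 55.

55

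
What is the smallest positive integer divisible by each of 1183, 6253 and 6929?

1183 = 7 · 13²; 6253 = 13² · 37; 6929 = 13² · 41
lcm takes max exponent of each prime: 7 · 13² · 37 · 41 = 1794611

1794611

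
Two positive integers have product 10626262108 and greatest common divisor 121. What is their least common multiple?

87820348

For any two positive integers, gcd × lcm equals their product. Hence lcm = 10626262108 / 121 = 87820348.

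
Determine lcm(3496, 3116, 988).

3496 = 2³ · 19 · 23; 3116 = 2² · 19 · 41; 988 = 2² · 13 · 19
lcm takes max exponent of each prime: 2³ · 13 · 19 · 23 · 41 = 1863368

1863368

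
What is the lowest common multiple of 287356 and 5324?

gcd first: 287356 = 53·5324 + 5184; 5324 = 1·5184 + 140; 5184 = 37·140 + 4; 140 = 35·4 + 0 → gcd = 4
lcm = 287356·5324/gcd = 1529883344/4 = 382470836

382470836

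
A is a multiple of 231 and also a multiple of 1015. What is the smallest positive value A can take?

33495

gcd first: 1015 = 4·231 + 91; 231 = 2·91 + 49; 91 = 1·49 + 42; 49 = 1·42 + 7; 42 = 6·7 + 0 → gcd = 7
lcm = 231·1015/gcd = 234465/7 = 33495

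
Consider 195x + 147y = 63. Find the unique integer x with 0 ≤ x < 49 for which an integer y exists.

gcd(195, 147) = 3 (Euclid: 195 = 1·147 + 48; 147 = 3·48 + 3; 48 = 16·3 + 0), and 3 | 63.
Extended Euclid: 195·(-3) + 147·(4) = 3. Scale by 21: x₀ = -63.
General solution x = x₀ + 49t; reducing mod 49 gives x = 35 (and y = -46).

35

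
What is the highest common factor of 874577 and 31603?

Euclid: 874577 = 27·31603 + 21296; 31603 = 1·21296 + 10307; 21296 = 2·10307 + 682; 10307 = 15·682 + 77; 682 = 8·77 + 66; 77 = 1·66 + 11; 66 = 6·11 + 0. Last nonzero remainder: 11.

11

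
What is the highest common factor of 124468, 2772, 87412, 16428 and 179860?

124468 = 2² · 29² · 37; 2772 = 2² · 3² · 7 · 11; 87412 = 2² · 13 · 41²; 16428 = 2² · 3 · 37²; 179860 = 2² · 5 · 17 · 23²
gcd takes min exponent of each prime: 2² = 4

4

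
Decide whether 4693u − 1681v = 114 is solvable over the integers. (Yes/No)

By Bézout, 4693u − 1681v = 114 has integer solutions iff gcd(4693, 1681) | 114.
Euclid: 4693 = 2·1681 + 1331; 1681 = 1·1331 + 350; 1331 = 3·350 + 281; 350 = 1·281 + 69; 281 = 4·69 + 5; 69 = 13·5 + 4; 5 = 1·4 + 1; 4 = 4·1 + 0. gcd = 1; 114 mod 1 = 0. Yes.

Yes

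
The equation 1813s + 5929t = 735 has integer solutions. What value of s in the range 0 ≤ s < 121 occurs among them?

56

gcd(1813, 5929) = 49 (Euclid: 5929 = 3·1813 + 490; 1813 = 3·490 + 343; 490 = 1·343 + 147; 343 = 2·147 + 49; 147 = 3·49 + 0), and 49 | 735.
Extended Euclid: 1813·(36) + 5929·(-11) = 49. Scale by 15: s₀ = 540.
General solution s = s₀ + 121k; reducing mod 121 gives s = 56 (and t = -17).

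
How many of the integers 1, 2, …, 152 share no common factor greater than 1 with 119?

124

Prime factors of 119: 7, 17. Count integers ≤ 152 divisible by none of them.
By inclusion–exclusion: 152 − ⌊152/7⌋ − ⌊152/17⌋ + ⌊152/119⌋ = 124.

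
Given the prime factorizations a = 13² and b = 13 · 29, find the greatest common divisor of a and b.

13

min exponent per shared prime: 13 = 13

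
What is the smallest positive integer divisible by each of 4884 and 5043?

4884 = 2² · 3 · 11 · 37; 5043 = 3 · 41²
max exponents: 2² · 3 · 11 · 37 · 41² = 8210004

8210004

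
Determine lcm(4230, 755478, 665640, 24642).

4230 = 2 · 3² · 5 · 47; 755478 = 2 · 3² · 19 · 47²; 665640 = 2³ · 3² · 5 · 43²; 24642 = 2 · 3² · 37²
lcm takes max exponent of each prime: 2³ · 3² · 5 · 19 · 37² · 43² · 47² = 38246542146360

38246542146360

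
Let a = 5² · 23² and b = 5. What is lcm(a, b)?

13225

max exponent per prime: 5² · 23² = 13225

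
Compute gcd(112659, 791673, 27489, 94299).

gcd(112659, 791673): 791673 = 7·112659 + 3060; 112659 = 36·3060 + 2499; 3060 = 1·2499 + 561; 2499 = 4·561 + 255; 561 = 2·255 + 51; 255 = 5·51 + 0 → 51
gcd(51, 27489): 27489 = 539·51 + 0 → 51
gcd(51, 94299): 94299 = 1849·51 + 0 → 51

51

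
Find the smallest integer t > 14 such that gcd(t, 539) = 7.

gcd(t, 539) = 7 forces 7 | t; write t = 7s. Then gcd(7s, 7·77) = 7·gcd(s, 77), so need gcd(s, 77) = 1.
7s > 14 gives s ≥ 3. The least s ≥ 3 coprime to 77 is 3, so t = 7·3 = 21.

21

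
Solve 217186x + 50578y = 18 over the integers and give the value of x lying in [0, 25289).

1571

Euclid: 217186 = 4·50578 + 14874; 50578 = 3·14874 + 5956; 14874 = 2·5956 + 2962; 5956 = 2·2962 + 32; 2962 = 92·32 + 18; 32 = 1·18 + 14; 18 = 1·14 + 4; 14 = 3·4 + 2; 4 = 2·2 + 0 → gcd = 2; 18 = 2·9.
Back-substitution yields 217186·(-11065) + 50578·(47514) = 2, so one solution is x = -11065·9 = -99585, y = 47514·9 = 427626.
Solutions in x differ by 50578/2 = 25289; the one in [0, 25289) is -99585 mod 25289 = 1571.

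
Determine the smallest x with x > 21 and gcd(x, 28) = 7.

Multiples of 7 above 21: 7·4, 7·5, … . Need the cofactor coprime to 28/7 = 4.
Checking s = 4, 5, … the first with gcd(s, 4) = 1 is s = 5, giving 35.

35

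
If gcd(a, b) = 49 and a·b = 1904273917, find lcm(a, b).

38862733

Since gcd(a,b)·lcm(a,b) = ab, lcm = 1904273917/49 = 38862733.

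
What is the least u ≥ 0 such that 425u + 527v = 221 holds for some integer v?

Euclid: 527 = 1·425 + 102; 425 = 4·102 + 17; 102 = 6·17 + 0 → gcd = 17; 221 = 17·13.
Back-substitution yields 425·(5) + 527·(-4) = 17, so one solution is u = 5·13 = 65, v = -4·13 = -52.
Solutions in u differ by 527/17 = 31; the one in [0, 31) is 65 mod 31 = 3.

3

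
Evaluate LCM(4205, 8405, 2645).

3739292045

4205 = 5 · 29²; 8405 = 5 · 41²; 2645 = 5 · 23²
lcm takes max exponent of each prime: 5 · 23² · 29² · 41² = 3739292045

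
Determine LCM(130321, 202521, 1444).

292440324

lcm(130321, 202521) = 130321·202521/gcd = 26392739241/361 = 73110081
lcm(73110081, 1444) = 73110081·1444/gcd = 105570956964/361 = 292440324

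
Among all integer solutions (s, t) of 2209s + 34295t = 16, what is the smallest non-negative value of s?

30274

gcd(2209, 34295) = 1 (Euclid: 34295 = 15·2209 + 1160; 2209 = 1·1160 + 1049; 1160 = 1·1049 + 111; 1049 = 9·111 + 50; 111 = 2·50 + 11; 50 = 4·11 + 6; 11 = 1·6 + 5; 6 = 1·5 + 1; 5 = 5·1 + 0), and 1 | 16.
Extended Euclid: 2209·(6179) + 34295·(-398) = 1. Scale by 16: s₀ = 98864.
General solution s = s₀ + 34295k; reducing mod 34295 gives s = 30274 (and t = -1950).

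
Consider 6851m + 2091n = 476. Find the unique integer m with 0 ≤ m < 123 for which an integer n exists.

Euclid: 6851 = 3·2091 + 578; 2091 = 3·578 + 357; 578 = 1·357 + 221; 357 = 1·221 + 136; 221 = 1·136 + 85; 136 = 1·85 + 51; 85 = 1·51 + 34; 51 = 1·34 + 17; 34 = 2·17 + 0 → gcd = 17; 476 = 17·28.
Back-substitution yields 6851·(-47) + 2091·(154) = 17, so one solution is m = -47·28 = -1316, n = 154·28 = 4312.
Solutions in m differ by 2091/17 = 123; the one in [0, 123) is -1316 mod 123 = 37.

37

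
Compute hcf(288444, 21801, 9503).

559

288444 = 2² · 3 · 13 · 43²; 21801 = 3 · 13² · 43; 9503 = 13 · 17 · 43
gcd takes min exponent of each prime: 13 · 43 = 559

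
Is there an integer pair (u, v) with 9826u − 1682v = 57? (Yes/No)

No

gcd(9826, 1682): 9826 = 5·1682 + 1416; 1682 = 1·1416 + 266; 1416 = 5·266 + 86; 266 = 3·86 + 8; 86 = 10·8 + 6; 8 = 1·6 + 2; 6 = 3·2 + 0 → 2
2 does not divide 57, so a solution does not exist.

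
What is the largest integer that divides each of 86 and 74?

2

86 = 2 · 43
74 = 2 · 37
Common: 2 = 2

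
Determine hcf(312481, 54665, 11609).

13

gcd(312481, 54665): 312481 = 5·54665 + 39156; 54665 = 1·39156 + 15509; 39156 = 2·15509 + 8138; 15509 = 1·8138 + 7371; 8138 = 1·7371 + 767; 7371 = 9·767 + 468; 767 = 1·468 + 299; 468 = 1·299 + 169; 299 = 1·169 + 130; 169 = 1·130 + 39; 130 = 3·39 + 13; 39 = 3·13 + 0 → 13
gcd(13, 11609): 11609 = 893·13 + 0 → 13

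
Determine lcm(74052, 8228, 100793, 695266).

613224612

lcm(74052, 8228) = 74052·8228/gcd = 609299856/8228 = 74052
lcm(74052, 100793) = 74052·100793/gcd = 7463923236/2057 = 3628548
lcm(3628548, 695266) = 3628548·695266/gcd = 2522806053768/4114 = 613224612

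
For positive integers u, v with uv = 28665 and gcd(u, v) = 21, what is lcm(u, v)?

gcd·lcm = product, so lcm = 28665/21 = 1365.

1365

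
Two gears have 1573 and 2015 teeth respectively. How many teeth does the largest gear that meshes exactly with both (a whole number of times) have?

13

Euclid: 2015 = 1·1573 + 442; 1573 = 3·442 + 247; 442 = 1·247 + 195; 247 = 1·195 + 52; 195 = 3·52 + 39; 52 = 1·39 + 13; 39 = 3·13 + 0. Last nonzero remainder: 13.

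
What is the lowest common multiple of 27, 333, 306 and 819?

3090906

27 = 3³; 333 = 3² · 37; 306 = 2 · 3² · 17; 819 = 3² · 7 · 13
lcm takes max exponent of each prime: 2 · 3³ · 7 · 13 · 17 · 37 = 3090906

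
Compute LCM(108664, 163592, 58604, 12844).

108664 = 2³ · 17² · 47; 163592 = 2³ · 11² · 13²; 58604 = 2² · 7² · 13 · 23; 12844 = 2² · 13² · 19
lcm takes max exponent of each prime: 2³ · 7² · 11² · 13² · 17² · 19 · 23 · 47 = 47581187822168

47581187822168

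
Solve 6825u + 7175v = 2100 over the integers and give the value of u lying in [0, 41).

Reduce mod 7175: 6825u ≡ 2100 (mod 7175). With g = gcd(6825, 7175) = 175 dividing 2100, divide through: 39u ≡ 12 (mod 41).
Since gcd(39, 41) = 1, u ≡ 12·(39)⁻¹ ≡ 35 (mod 41). Smallest non-negative: 35.

35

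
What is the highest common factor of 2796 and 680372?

4

Euclid: 680372 = 243·2796 + 944; 2796 = 2·944 + 908; 944 = 1·908 + 36; 908 = 25·36 + 8; 36 = 4·8 + 4; 8 = 2·4 + 0. Last nonzero remainder: 4.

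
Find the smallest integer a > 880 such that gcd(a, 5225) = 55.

935

gcd(a, 5225) = 55 forces 55 | a; write a = 55s. Then gcd(55s, 55·95) = 55·gcd(s, 95), so need gcd(s, 95) = 1.
55s > 880 gives s ≥ 17. The least s ≥ 17 coprime to 95 is 17, so a = 55·17 = 935.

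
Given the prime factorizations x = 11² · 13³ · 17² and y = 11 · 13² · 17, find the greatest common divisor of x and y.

min exponent per shared prime: 11 · 13² · 17 = 31603

31603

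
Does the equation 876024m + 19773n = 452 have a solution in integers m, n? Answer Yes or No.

No

By Bézout, 876024m + 19773n = 452 has integer solutions iff gcd(876024, 19773) | 452.
Euclid: 876024 = 44·19773 + 6012; 19773 = 3·6012 + 1737; 6012 = 3·1737 + 801; 1737 = 2·801 + 135; 801 = 5·135 + 126; 135 = 1·126 + 9; 126 = 14·9 + 0. gcd = 9; 452 mod 9 = 2. No.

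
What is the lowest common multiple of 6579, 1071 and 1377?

414477

6579 = 3² · 17 · 43; 1071 = 3² · 7 · 17; 1377 = 3⁴ · 17
lcm takes max exponent of each prime: 3⁴ · 7 · 17 · 43 = 414477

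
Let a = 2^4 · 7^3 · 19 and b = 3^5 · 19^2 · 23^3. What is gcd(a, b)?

19

min exponent per shared prime: 19 = 19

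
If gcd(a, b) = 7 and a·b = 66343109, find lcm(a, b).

9477587

gcd·lcm = product, so lcm = 66343109/7 = 9477587.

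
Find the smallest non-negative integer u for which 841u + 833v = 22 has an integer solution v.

gcd(841, 833) = 1 (Euclid: 841 = 1·833 + 8; 833 = 104·8 + 1; 8 = 8·1 + 0), and 1 | 22.
Extended Euclid: 841·(-104) + 833·(105) = 1. Scale by 22: u₀ = -2288.
General solution u = u₀ + 833t; reducing mod 833 gives u = 211 (and v = -213).

211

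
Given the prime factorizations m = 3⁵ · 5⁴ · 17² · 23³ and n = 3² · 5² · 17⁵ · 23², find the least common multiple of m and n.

2623701393073125

max exponent per prime: 3⁵ · 5⁴ · 17⁵ · 23³ = 2623701393073125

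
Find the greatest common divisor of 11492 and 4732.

Euclid: 11492 = 2·4732 + 2028; 4732 = 2·2028 + 676; 2028 = 3·676 + 0. Last nonzero remainder: 676.

676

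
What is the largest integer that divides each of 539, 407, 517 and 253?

gcd(539, 407): 539 = 1·407 + 132; 407 = 3·132 + 11; 132 = 12·11 + 0 → 11
gcd(11, 517): 517 = 47·11 + 0 → 11
gcd(11, 253): 253 = 23·11 + 0 → 11

11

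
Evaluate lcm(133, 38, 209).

2926

133 = 7 · 19; 38 = 2 · 19; 209 = 11 · 19
lcm takes max exponent of each prime: 2 · 7 · 11 · 19 = 2926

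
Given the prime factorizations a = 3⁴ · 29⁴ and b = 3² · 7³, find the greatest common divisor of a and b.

min exponent per shared prime: 3² = 9

9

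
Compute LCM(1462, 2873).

1462 = 2 · 17 · 43; 2873 = 13² · 17
max exponents: 2 · 13² · 17 · 43 = 247078

247078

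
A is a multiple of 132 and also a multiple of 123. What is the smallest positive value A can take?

132 = 2² · 3 · 11; 123 = 3 · 41
max exponents: 2² · 3 · 11 · 41 = 5412

5412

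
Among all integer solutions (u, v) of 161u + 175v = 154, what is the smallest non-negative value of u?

gcd(161, 175) = 7 (Euclid: 175 = 1·161 + 14; 161 = 11·14 + 7; 14 = 2·7 + 0), and 7 | 154.
Extended Euclid: 161·(12) + 175·(-11) = 7. Scale by 22: u₀ = 264.
General solution u = u₀ + 25t; reducing mod 25 gives u = 14 (and v = -12).

14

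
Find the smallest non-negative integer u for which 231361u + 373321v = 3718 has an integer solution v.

Euclid: 373321 = 1·231361 + 141960; 231361 = 1·141960 + 89401; 141960 = 1·89401 + 52559; 89401 = 1·52559 + 36842; 52559 = 1·36842 + 15717; 36842 = 2·15717 + 5408; 15717 = 2·5408 + 4901; 5408 = 1·4901 + 507; 4901 = 9·507 + 338; 507 = 1·338 + 169; 338 = 2·169 + 0 → gcd = 169; 3718 = 169·22.
Back-substitution yields 231361·(760) + 373321·(-471) = 169, so one solution is u = 760·22 = 16720, v = -471·22 = -10362.
Solutions in u differ by 373321/169 = 2209; the one in [0, 2209) is 16720 mod 2209 = 1257.

1257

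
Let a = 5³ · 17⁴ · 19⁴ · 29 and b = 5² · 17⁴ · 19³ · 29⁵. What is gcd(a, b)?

min exponent per shared prime: 5² · 17⁴ · 19³ · 29 = 415331140775

415331140775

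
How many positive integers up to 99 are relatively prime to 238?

40

Prime factors of 238: 2, 7, 17. Count integers ≤ 99 divisible by none of them.
By inclusion–exclusion: 99 − ⌊99/2⌋ − ⌊99/7⌋ − ⌊99/17⌋ + ⌊99/14⌋ + ⌊99/34⌋ + ⌊99/119⌋ − ⌊99/238⌋ = 40.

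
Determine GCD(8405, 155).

5

8405 = 5 · 41²
155 = 5 · 31
Common: 5 = 5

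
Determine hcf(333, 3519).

9

Euclid: 3519 = 10·333 + 189; 333 = 1·189 + 144; 189 = 1·144 + 45; 144 = 3·45 + 9; 45 = 5·9 + 0. Last nonzero remainder: 9.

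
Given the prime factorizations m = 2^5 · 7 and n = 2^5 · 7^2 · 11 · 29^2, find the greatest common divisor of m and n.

min exponent per shared prime: 2^5 · 7 = 224

224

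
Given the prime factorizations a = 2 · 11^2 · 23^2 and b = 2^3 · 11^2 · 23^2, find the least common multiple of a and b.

max exponent per prime: 2^3 · 11^2 · 23^2 = 512072

512072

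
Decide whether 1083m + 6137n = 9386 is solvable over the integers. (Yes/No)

Yes

By Bézout, 1083m + 6137n = 9386 has integer solutions iff gcd(1083, 6137) | 9386.
Euclid: 6137 = 5·1083 + 722; 1083 = 1·722 + 361; 722 = 2·361 + 0. gcd = 361; 9386 mod 361 = 0. Yes.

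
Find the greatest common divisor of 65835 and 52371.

99

65835 = 3² · 5 · 7 · 11 · 19
52371 = 3² · 11 · 23²
Common: 3² · 11 = 99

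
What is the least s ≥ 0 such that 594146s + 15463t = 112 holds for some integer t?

1265

gcd(594146, 15463) = 7 (Euclid: 594146 = 38·15463 + 6552; 15463 = 2·6552 + 2359; 6552 = 2·2359 + 1834; 2359 = 1·1834 + 525; 1834 = 3·525 + 259; 525 = 2·259 + 7; 259 = 37·7 + 0), and 7 | 112.
Extended Euclid: 594146·(-59) + 15463·(2267) = 7. Scale by 16: s₀ = -944.
General solution s = s₀ + 2209k; reducing mod 2209 gives s = 1265 (and t = -48606).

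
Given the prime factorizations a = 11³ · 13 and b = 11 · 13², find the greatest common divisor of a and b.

min exponent per shared prime: 11 · 13 = 143

143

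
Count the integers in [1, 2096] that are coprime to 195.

1032

Prime factors of 195: 3, 5, 13. Count integers ≤ 2096 divisible by none of them.
By inclusion–exclusion: 2096 − ⌊2096/3⌋ − ⌊2096/5⌋ − ⌊2096/13⌋ + ⌊2096/15⌋ + ⌊2096/39⌋ + ⌊2096/65⌋ − ⌊2096/195⌋ = 1032.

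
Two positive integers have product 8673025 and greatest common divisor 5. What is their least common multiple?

For any two positive integers, gcd × lcm equals their product. Hence lcm = 8673025 / 5 = 1734605.

1734605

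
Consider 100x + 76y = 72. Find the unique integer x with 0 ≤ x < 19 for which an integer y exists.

3

gcd(100, 76) = 4 (Euclid: 100 = 1·76 + 24; 76 = 3·24 + 4; 24 = 6·4 + 0), and 4 | 72.
Extended Euclid: 100·(-3) + 76·(4) = 4. Scale by 18: x₀ = -54.
General solution x = x₀ + 19t; reducing mod 19 gives x = 3 (and y = -3).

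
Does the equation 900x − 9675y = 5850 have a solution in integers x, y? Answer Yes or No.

Yes

gcd(900, 9675): 9675 = 10·900 + 675; 900 = 1·675 + 225; 675 = 3·225 + 0 → 225
225 divides 5850, so a solution exists.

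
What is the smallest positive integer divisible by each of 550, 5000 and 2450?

2695000

550 = 2 · 5² · 11; 5000 = 2³ · 5⁴; 2450 = 2 · 5² · 7²
lcm takes max exponent of each prime: 2³ · 5⁴ · 7² · 11 = 2695000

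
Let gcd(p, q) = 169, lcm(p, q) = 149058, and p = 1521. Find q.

Using pq = gcd(p,q)·lcm(p,q) = 169·149058 = 25190802, we get q = 25190802/1521 = 16562.

16562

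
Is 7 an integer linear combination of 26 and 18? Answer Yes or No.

No

gcd(26, 18): 26 = 1·18 + 8; 18 = 2·8 + 2; 8 = 4·2 + 0 → 2
2 does not divide 7, so a solution does not exist.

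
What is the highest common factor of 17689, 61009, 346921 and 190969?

361

17689 = 7² · 19²; 61009 = 13² · 19²; 346921 = 19² · 31²; 190969 = 19² · 23²
gcd takes min exponent of each prime: 19² = 361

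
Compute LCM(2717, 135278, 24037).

2717 = 11 · 13 · 19; 135278 = 2 · 11² · 13 · 43; 24037 = 13 · 43²
lcm takes max exponent of each prime: 2 · 11² · 13 · 19 · 43² = 110522126

110522126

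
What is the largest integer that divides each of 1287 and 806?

Euclid: 1287 = 1·806 + 481; 806 = 1·481 + 325; 481 = 1·325 + 156; 325 = 2·156 + 13; 156 = 12·13 + 0. Last nonzero remainder: 13.

13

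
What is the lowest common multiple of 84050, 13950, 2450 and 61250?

28726188750

84050 = 2 · 5² · 41²; 13950 = 2 · 3² · 5² · 31; 2450 = 2 · 5² · 7²; 61250 = 2 · 5⁴ · 7²
lcm takes max exponent of each prime: 2 · 3² · 5⁴ · 7² · 31 · 41² = 28726188750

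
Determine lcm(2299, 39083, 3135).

2299 = 11² · 19; 39083 = 11² · 17 · 19; 3135 = 3 · 5 · 11 · 19
lcm takes max exponent of each prime: 3 · 5 · 11² · 17 · 19 = 586245

586245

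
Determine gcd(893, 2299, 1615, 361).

gcd(893, 2299): 2299 = 2·893 + 513; 893 = 1·513 + 380; 513 = 1·380 + 133; 380 = 2·133 + 114; 133 = 1·114 + 19; 114 = 6·19 + 0 → 19
gcd(19, 1615): 1615 = 85·19 + 0 → 19
gcd(19, 361): 361 = 19·19 + 0 → 19

19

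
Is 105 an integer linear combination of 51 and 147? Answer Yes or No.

Yes

By Bézout, 51x − 147y = 105 has integer solutions iff gcd(51, 147) | 105.
Euclid: 147 = 2·51 + 45; 51 = 1·45 + 6; 45 = 7·6 + 3; 6 = 2·3 + 0. gcd = 3; 105 mod 3 = 0. Yes.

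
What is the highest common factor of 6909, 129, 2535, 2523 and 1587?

3

gcd(6909, 129): 6909 = 53·129 + 72; 129 = 1·72 + 57; 72 = 1·57 + 15; 57 = 3·15 + 12; 15 = 1·12 + 3; 12 = 4·3 + 0 → 3
gcd(3, 2535): 2535 = 845·3 + 0 → 3
gcd(3, 2523): 2523 = 841·3 + 0 → 3
gcd(3, 1587): 1587 = 529·3 + 0 → 3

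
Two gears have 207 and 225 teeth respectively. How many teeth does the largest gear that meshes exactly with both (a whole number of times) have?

207 = 3² · 23
225 = 3² · 5²
Common: 3² = 9

9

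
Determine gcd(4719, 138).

3

Euclid: 4719 = 34·138 + 27; 138 = 5·27 + 3; 27 = 9·3 + 0. Last nonzero remainder: 3.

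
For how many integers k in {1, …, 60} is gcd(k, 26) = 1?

26 = 2·13. Inclusion–exclusion on these primes:
60 − ⌊60/2⌋ − ⌊60/13⌋ + ⌊60/26⌋ = 28

28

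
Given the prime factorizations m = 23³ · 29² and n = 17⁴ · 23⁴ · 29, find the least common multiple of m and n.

max exponent per prime: 17⁴ · 23⁴ · 29² = 19656356735401

19656356735401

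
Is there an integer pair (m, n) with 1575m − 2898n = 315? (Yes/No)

Yes

By Bézout, 1575m − 2898n = 315 has integer solutions iff gcd(1575, 2898) | 315.
Euclid: 2898 = 1·1575 + 1323; 1575 = 1·1323 + 252; 1323 = 5·252 + 63; 252 = 4·63 + 0. gcd = 63; 315 mod 63 = 0. Yes.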